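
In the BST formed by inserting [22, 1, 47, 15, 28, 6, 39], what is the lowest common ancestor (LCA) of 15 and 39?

Tree insertion order: [22, 1, 47, 15, 28, 6, 39]
Tree (level-order array): [22, 1, 47, None, 15, 28, None, 6, None, None, 39]
In a BST, the LCA of p=15, q=39 is the first node v on the
root-to-leaf path with p <= v <= q (go left if both < v, right if both > v).
Walk from root:
  at 22: 15 <= 22 <= 39, this is the LCA
LCA = 22


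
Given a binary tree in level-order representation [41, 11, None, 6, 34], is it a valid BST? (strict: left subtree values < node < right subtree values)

Level-order array: [41, 11, None, 6, 34]
Validate using subtree bounds (lo, hi): at each node, require lo < value < hi,
then recurse left with hi=value and right with lo=value.
Preorder trace (stopping at first violation):
  at node 41 with bounds (-inf, +inf): OK
  at node 11 with bounds (-inf, 41): OK
  at node 6 with bounds (-inf, 11): OK
  at node 34 with bounds (11, 41): OK
No violation found at any node.
Result: Valid BST


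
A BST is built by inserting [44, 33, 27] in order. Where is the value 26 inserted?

Starting tree (level order): [44, 33, None, 27]
Insertion path: 44 -> 33 -> 27
Result: insert 26 as left child of 27
Final tree (level order): [44, 33, None, 27, None, 26]


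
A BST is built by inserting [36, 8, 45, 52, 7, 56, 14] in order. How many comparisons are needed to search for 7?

Search path for 7: 36 -> 8 -> 7
Found: True
Comparisons: 3


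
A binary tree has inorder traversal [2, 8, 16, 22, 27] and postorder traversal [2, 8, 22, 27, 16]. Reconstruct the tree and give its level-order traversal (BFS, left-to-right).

Inorder:   [2, 8, 16, 22, 27]
Postorder: [2, 8, 22, 27, 16]
Algorithm: postorder visits root last, so walk postorder right-to-left;
each value is the root of the current inorder slice — split it at that
value, recurse on the right subtree first, then the left.
Recursive splits:
  root=16; inorder splits into left=[2, 8], right=[22, 27]
  root=27; inorder splits into left=[22], right=[]
  root=22; inorder splits into left=[], right=[]
  root=8; inorder splits into left=[2], right=[]
  root=2; inorder splits into left=[], right=[]
Reconstructed level-order: [16, 8, 27, 2, 22]


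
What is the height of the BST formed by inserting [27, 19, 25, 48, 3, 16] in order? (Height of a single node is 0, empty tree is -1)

Insertion order: [27, 19, 25, 48, 3, 16]
Tree (level-order array): [27, 19, 48, 3, 25, None, None, None, 16]
Compute height bottom-up (empty subtree = -1):
  height(16) = 1 + max(-1, -1) = 0
  height(3) = 1 + max(-1, 0) = 1
  height(25) = 1 + max(-1, -1) = 0
  height(19) = 1 + max(1, 0) = 2
  height(48) = 1 + max(-1, -1) = 0
  height(27) = 1 + max(2, 0) = 3
Height = 3


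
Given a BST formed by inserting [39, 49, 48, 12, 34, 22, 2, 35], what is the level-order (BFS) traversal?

Tree insertion order: [39, 49, 48, 12, 34, 22, 2, 35]
Tree (level-order array): [39, 12, 49, 2, 34, 48, None, None, None, 22, 35]
BFS from the root, enqueuing left then right child of each popped node:
  queue [39] -> pop 39, enqueue [12, 49], visited so far: [39]
  queue [12, 49] -> pop 12, enqueue [2, 34], visited so far: [39, 12]
  queue [49, 2, 34] -> pop 49, enqueue [48], visited so far: [39, 12, 49]
  queue [2, 34, 48] -> pop 2, enqueue [none], visited so far: [39, 12, 49, 2]
  queue [34, 48] -> pop 34, enqueue [22, 35], visited so far: [39, 12, 49, 2, 34]
  queue [48, 22, 35] -> pop 48, enqueue [none], visited so far: [39, 12, 49, 2, 34, 48]
  queue [22, 35] -> pop 22, enqueue [none], visited so far: [39, 12, 49, 2, 34, 48, 22]
  queue [35] -> pop 35, enqueue [none], visited so far: [39, 12, 49, 2, 34, 48, 22, 35]
Result: [39, 12, 49, 2, 34, 48, 22, 35]


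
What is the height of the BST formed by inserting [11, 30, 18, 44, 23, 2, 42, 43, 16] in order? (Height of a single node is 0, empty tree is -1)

Insertion order: [11, 30, 18, 44, 23, 2, 42, 43, 16]
Tree (level-order array): [11, 2, 30, None, None, 18, 44, 16, 23, 42, None, None, None, None, None, None, 43]
Compute height bottom-up (empty subtree = -1):
  height(2) = 1 + max(-1, -1) = 0
  height(16) = 1 + max(-1, -1) = 0
  height(23) = 1 + max(-1, -1) = 0
  height(18) = 1 + max(0, 0) = 1
  height(43) = 1 + max(-1, -1) = 0
  height(42) = 1 + max(-1, 0) = 1
  height(44) = 1 + max(1, -1) = 2
  height(30) = 1 + max(1, 2) = 3
  height(11) = 1 + max(0, 3) = 4
Height = 4


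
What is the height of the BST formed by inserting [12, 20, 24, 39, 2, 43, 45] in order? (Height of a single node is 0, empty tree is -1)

Insertion order: [12, 20, 24, 39, 2, 43, 45]
Tree (level-order array): [12, 2, 20, None, None, None, 24, None, 39, None, 43, None, 45]
Compute height bottom-up (empty subtree = -1):
  height(2) = 1 + max(-1, -1) = 0
  height(45) = 1 + max(-1, -1) = 0
  height(43) = 1 + max(-1, 0) = 1
  height(39) = 1 + max(-1, 1) = 2
  height(24) = 1 + max(-1, 2) = 3
  height(20) = 1 + max(-1, 3) = 4
  height(12) = 1 + max(0, 4) = 5
Height = 5


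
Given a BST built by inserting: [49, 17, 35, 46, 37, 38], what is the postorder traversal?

Tree insertion order: [49, 17, 35, 46, 37, 38]
Tree (level-order array): [49, 17, None, None, 35, None, 46, 37, None, None, 38]
Postorder traversal: [38, 37, 46, 35, 17, 49]


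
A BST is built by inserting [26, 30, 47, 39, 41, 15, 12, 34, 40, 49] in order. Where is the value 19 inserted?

Starting tree (level order): [26, 15, 30, 12, None, None, 47, None, None, 39, 49, 34, 41, None, None, None, None, 40]
Insertion path: 26 -> 15
Result: insert 19 as right child of 15
Final tree (level order): [26, 15, 30, 12, 19, None, 47, None, None, None, None, 39, 49, 34, 41, None, None, None, None, 40]


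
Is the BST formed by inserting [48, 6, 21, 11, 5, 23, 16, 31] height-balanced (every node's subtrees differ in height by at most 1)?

Tree (level-order array): [48, 6, None, 5, 21, None, None, 11, 23, None, 16, None, 31]
Definition: a tree is height-balanced if, at every node, |h(left) - h(right)| <= 1 (empty subtree has height -1).
Bottom-up per-node check:
  node 5: h_left=-1, h_right=-1, diff=0 [OK], height=0
  node 16: h_left=-1, h_right=-1, diff=0 [OK], height=0
  node 11: h_left=-1, h_right=0, diff=1 [OK], height=1
  node 31: h_left=-1, h_right=-1, diff=0 [OK], height=0
  node 23: h_left=-1, h_right=0, diff=1 [OK], height=1
  node 21: h_left=1, h_right=1, diff=0 [OK], height=2
  node 6: h_left=0, h_right=2, diff=2 [FAIL (|0-2|=2 > 1)], height=3
  node 48: h_left=3, h_right=-1, diff=4 [FAIL (|3--1|=4 > 1)], height=4
Node 6 violates the condition: |0 - 2| = 2 > 1.
Result: Not balanced


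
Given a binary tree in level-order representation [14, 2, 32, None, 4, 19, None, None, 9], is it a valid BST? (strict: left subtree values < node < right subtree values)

Level-order array: [14, 2, 32, None, 4, 19, None, None, 9]
Validate using subtree bounds (lo, hi): at each node, require lo < value < hi,
then recurse left with hi=value and right with lo=value.
Preorder trace (stopping at first violation):
  at node 14 with bounds (-inf, +inf): OK
  at node 2 with bounds (-inf, 14): OK
  at node 4 with bounds (2, 14): OK
  at node 9 with bounds (4, 14): OK
  at node 32 with bounds (14, +inf): OK
  at node 19 with bounds (14, 32): OK
No violation found at any node.
Result: Valid BST


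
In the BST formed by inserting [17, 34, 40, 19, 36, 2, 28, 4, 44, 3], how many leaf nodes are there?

Tree built from: [17, 34, 40, 19, 36, 2, 28, 4, 44, 3]
Tree (level-order array): [17, 2, 34, None, 4, 19, 40, 3, None, None, 28, 36, 44]
Rule: A leaf has 0 children.
Per-node child counts:
  node 17: 2 child(ren)
  node 2: 1 child(ren)
  node 4: 1 child(ren)
  node 3: 0 child(ren)
  node 34: 2 child(ren)
  node 19: 1 child(ren)
  node 28: 0 child(ren)
  node 40: 2 child(ren)
  node 36: 0 child(ren)
  node 44: 0 child(ren)
Matching nodes: [3, 28, 36, 44]
Count of leaf nodes: 4


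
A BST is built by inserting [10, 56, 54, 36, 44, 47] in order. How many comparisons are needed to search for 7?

Search path for 7: 10
Found: False
Comparisons: 1


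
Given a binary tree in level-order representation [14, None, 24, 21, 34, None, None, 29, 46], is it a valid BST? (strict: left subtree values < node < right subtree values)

Level-order array: [14, None, 24, 21, 34, None, None, 29, 46]
Validate using subtree bounds (lo, hi): at each node, require lo < value < hi,
then recurse left with hi=value and right with lo=value.
Preorder trace (stopping at first violation):
  at node 14 with bounds (-inf, +inf): OK
  at node 24 with bounds (14, +inf): OK
  at node 21 with bounds (14, 24): OK
  at node 34 with bounds (24, +inf): OK
  at node 29 with bounds (24, 34): OK
  at node 46 with bounds (34, +inf): OK
No violation found at any node.
Result: Valid BST


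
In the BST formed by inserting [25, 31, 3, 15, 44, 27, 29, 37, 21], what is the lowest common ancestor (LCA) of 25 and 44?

Tree insertion order: [25, 31, 3, 15, 44, 27, 29, 37, 21]
Tree (level-order array): [25, 3, 31, None, 15, 27, 44, None, 21, None, 29, 37]
In a BST, the LCA of p=25, q=44 is the first node v on the
root-to-leaf path with p <= v <= q (go left if both < v, right if both > v).
Walk from root:
  at 25: 25 <= 25 <= 44, this is the LCA
LCA = 25


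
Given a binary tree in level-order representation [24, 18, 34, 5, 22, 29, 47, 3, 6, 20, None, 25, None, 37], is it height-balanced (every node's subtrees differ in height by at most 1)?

Tree (level-order array): [24, 18, 34, 5, 22, 29, 47, 3, 6, 20, None, 25, None, 37]
Definition: a tree is height-balanced if, at every node, |h(left) - h(right)| <= 1 (empty subtree has height -1).
Bottom-up per-node check:
  node 3: h_left=-1, h_right=-1, diff=0 [OK], height=0
  node 6: h_left=-1, h_right=-1, diff=0 [OK], height=0
  node 5: h_left=0, h_right=0, diff=0 [OK], height=1
  node 20: h_left=-1, h_right=-1, diff=0 [OK], height=0
  node 22: h_left=0, h_right=-1, diff=1 [OK], height=1
  node 18: h_left=1, h_right=1, diff=0 [OK], height=2
  node 25: h_left=-1, h_right=-1, diff=0 [OK], height=0
  node 29: h_left=0, h_right=-1, diff=1 [OK], height=1
  node 37: h_left=-1, h_right=-1, diff=0 [OK], height=0
  node 47: h_left=0, h_right=-1, diff=1 [OK], height=1
  node 34: h_left=1, h_right=1, diff=0 [OK], height=2
  node 24: h_left=2, h_right=2, diff=0 [OK], height=3
All nodes satisfy the balance condition.
Result: Balanced


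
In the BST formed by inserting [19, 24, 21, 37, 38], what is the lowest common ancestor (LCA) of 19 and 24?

Tree insertion order: [19, 24, 21, 37, 38]
Tree (level-order array): [19, None, 24, 21, 37, None, None, None, 38]
In a BST, the LCA of p=19, q=24 is the first node v on the
root-to-leaf path with p <= v <= q (go left if both < v, right if both > v).
Walk from root:
  at 19: 19 <= 19 <= 24, this is the LCA
LCA = 19


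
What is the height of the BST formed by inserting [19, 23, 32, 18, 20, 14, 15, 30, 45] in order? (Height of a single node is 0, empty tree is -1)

Insertion order: [19, 23, 32, 18, 20, 14, 15, 30, 45]
Tree (level-order array): [19, 18, 23, 14, None, 20, 32, None, 15, None, None, 30, 45]
Compute height bottom-up (empty subtree = -1):
  height(15) = 1 + max(-1, -1) = 0
  height(14) = 1 + max(-1, 0) = 1
  height(18) = 1 + max(1, -1) = 2
  height(20) = 1 + max(-1, -1) = 0
  height(30) = 1 + max(-1, -1) = 0
  height(45) = 1 + max(-1, -1) = 0
  height(32) = 1 + max(0, 0) = 1
  height(23) = 1 + max(0, 1) = 2
  height(19) = 1 + max(2, 2) = 3
Height = 3


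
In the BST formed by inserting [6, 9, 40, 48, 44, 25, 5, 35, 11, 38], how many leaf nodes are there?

Tree built from: [6, 9, 40, 48, 44, 25, 5, 35, 11, 38]
Tree (level-order array): [6, 5, 9, None, None, None, 40, 25, 48, 11, 35, 44, None, None, None, None, 38]
Rule: A leaf has 0 children.
Per-node child counts:
  node 6: 2 child(ren)
  node 5: 0 child(ren)
  node 9: 1 child(ren)
  node 40: 2 child(ren)
  node 25: 2 child(ren)
  node 11: 0 child(ren)
  node 35: 1 child(ren)
  node 38: 0 child(ren)
  node 48: 1 child(ren)
  node 44: 0 child(ren)
Matching nodes: [5, 11, 38, 44]
Count of leaf nodes: 4


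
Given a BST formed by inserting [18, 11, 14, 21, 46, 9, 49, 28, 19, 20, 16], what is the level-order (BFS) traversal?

Tree insertion order: [18, 11, 14, 21, 46, 9, 49, 28, 19, 20, 16]
Tree (level-order array): [18, 11, 21, 9, 14, 19, 46, None, None, None, 16, None, 20, 28, 49]
BFS from the root, enqueuing left then right child of each popped node:
  queue [18] -> pop 18, enqueue [11, 21], visited so far: [18]
  queue [11, 21] -> pop 11, enqueue [9, 14], visited so far: [18, 11]
  queue [21, 9, 14] -> pop 21, enqueue [19, 46], visited so far: [18, 11, 21]
  queue [9, 14, 19, 46] -> pop 9, enqueue [none], visited so far: [18, 11, 21, 9]
  queue [14, 19, 46] -> pop 14, enqueue [16], visited so far: [18, 11, 21, 9, 14]
  queue [19, 46, 16] -> pop 19, enqueue [20], visited so far: [18, 11, 21, 9, 14, 19]
  queue [46, 16, 20] -> pop 46, enqueue [28, 49], visited so far: [18, 11, 21, 9, 14, 19, 46]
  queue [16, 20, 28, 49] -> pop 16, enqueue [none], visited so far: [18, 11, 21, 9, 14, 19, 46, 16]
  queue [20, 28, 49] -> pop 20, enqueue [none], visited so far: [18, 11, 21, 9, 14, 19, 46, 16, 20]
  queue [28, 49] -> pop 28, enqueue [none], visited so far: [18, 11, 21, 9, 14, 19, 46, 16, 20, 28]
  queue [49] -> pop 49, enqueue [none], visited so far: [18, 11, 21, 9, 14, 19, 46, 16, 20, 28, 49]
Result: [18, 11, 21, 9, 14, 19, 46, 16, 20, 28, 49]


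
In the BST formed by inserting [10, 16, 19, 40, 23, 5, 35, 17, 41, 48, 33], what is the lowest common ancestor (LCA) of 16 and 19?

Tree insertion order: [10, 16, 19, 40, 23, 5, 35, 17, 41, 48, 33]
Tree (level-order array): [10, 5, 16, None, None, None, 19, 17, 40, None, None, 23, 41, None, 35, None, 48, 33]
In a BST, the LCA of p=16, q=19 is the first node v on the
root-to-leaf path with p <= v <= q (go left if both < v, right if both > v).
Walk from root:
  at 10: both 16 and 19 > 10, go right
  at 16: 16 <= 16 <= 19, this is the LCA
LCA = 16


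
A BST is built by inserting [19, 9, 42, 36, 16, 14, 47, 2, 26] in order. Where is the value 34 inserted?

Starting tree (level order): [19, 9, 42, 2, 16, 36, 47, None, None, 14, None, 26]
Insertion path: 19 -> 42 -> 36 -> 26
Result: insert 34 as right child of 26
Final tree (level order): [19, 9, 42, 2, 16, 36, 47, None, None, 14, None, 26, None, None, None, None, None, None, 34]


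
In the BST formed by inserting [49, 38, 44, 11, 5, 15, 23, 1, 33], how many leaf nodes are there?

Tree built from: [49, 38, 44, 11, 5, 15, 23, 1, 33]
Tree (level-order array): [49, 38, None, 11, 44, 5, 15, None, None, 1, None, None, 23, None, None, None, 33]
Rule: A leaf has 0 children.
Per-node child counts:
  node 49: 1 child(ren)
  node 38: 2 child(ren)
  node 11: 2 child(ren)
  node 5: 1 child(ren)
  node 1: 0 child(ren)
  node 15: 1 child(ren)
  node 23: 1 child(ren)
  node 33: 0 child(ren)
  node 44: 0 child(ren)
Matching nodes: [1, 33, 44]
Count of leaf nodes: 3


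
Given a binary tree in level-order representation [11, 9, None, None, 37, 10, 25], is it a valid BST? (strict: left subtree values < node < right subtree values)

Level-order array: [11, 9, None, None, 37, 10, 25]
Validate using subtree bounds (lo, hi): at each node, require lo < value < hi,
then recurse left with hi=value and right with lo=value.
Preorder trace (stopping at first violation):
  at node 11 with bounds (-inf, +inf): OK
  at node 9 with bounds (-inf, 11): OK
  at node 37 with bounds (9, 11): VIOLATION
Node 37 violates its bound: not (9 < 37 < 11).
Result: Not a valid BST


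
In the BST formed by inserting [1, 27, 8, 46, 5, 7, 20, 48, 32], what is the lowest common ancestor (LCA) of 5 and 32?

Tree insertion order: [1, 27, 8, 46, 5, 7, 20, 48, 32]
Tree (level-order array): [1, None, 27, 8, 46, 5, 20, 32, 48, None, 7]
In a BST, the LCA of p=5, q=32 is the first node v on the
root-to-leaf path with p <= v <= q (go left if both < v, right if both > v).
Walk from root:
  at 1: both 5 and 32 > 1, go right
  at 27: 5 <= 27 <= 32, this is the LCA
LCA = 27


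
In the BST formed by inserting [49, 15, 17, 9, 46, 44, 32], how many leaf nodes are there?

Tree built from: [49, 15, 17, 9, 46, 44, 32]
Tree (level-order array): [49, 15, None, 9, 17, None, None, None, 46, 44, None, 32]
Rule: A leaf has 0 children.
Per-node child counts:
  node 49: 1 child(ren)
  node 15: 2 child(ren)
  node 9: 0 child(ren)
  node 17: 1 child(ren)
  node 46: 1 child(ren)
  node 44: 1 child(ren)
  node 32: 0 child(ren)
Matching nodes: [9, 32]
Count of leaf nodes: 2


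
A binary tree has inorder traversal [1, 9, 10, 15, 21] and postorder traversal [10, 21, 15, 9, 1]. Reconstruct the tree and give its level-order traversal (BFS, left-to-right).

Inorder:   [1, 9, 10, 15, 21]
Postorder: [10, 21, 15, 9, 1]
Algorithm: postorder visits root last, so walk postorder right-to-left;
each value is the root of the current inorder slice — split it at that
value, recurse on the right subtree first, then the left.
Recursive splits:
  root=1; inorder splits into left=[], right=[9, 10, 15, 21]
  root=9; inorder splits into left=[], right=[10, 15, 21]
  root=15; inorder splits into left=[10], right=[21]
  root=21; inorder splits into left=[], right=[]
  root=10; inorder splits into left=[], right=[]
Reconstructed level-order: [1, 9, 15, 10, 21]


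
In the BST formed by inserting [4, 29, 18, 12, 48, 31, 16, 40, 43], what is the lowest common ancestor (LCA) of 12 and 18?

Tree insertion order: [4, 29, 18, 12, 48, 31, 16, 40, 43]
Tree (level-order array): [4, None, 29, 18, 48, 12, None, 31, None, None, 16, None, 40, None, None, None, 43]
In a BST, the LCA of p=12, q=18 is the first node v on the
root-to-leaf path with p <= v <= q (go left if both < v, right if both > v).
Walk from root:
  at 4: both 12 and 18 > 4, go right
  at 29: both 12 and 18 < 29, go left
  at 18: 12 <= 18 <= 18, this is the LCA
LCA = 18


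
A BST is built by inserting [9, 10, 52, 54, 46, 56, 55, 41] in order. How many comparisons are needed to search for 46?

Search path for 46: 9 -> 10 -> 52 -> 46
Found: True
Comparisons: 4


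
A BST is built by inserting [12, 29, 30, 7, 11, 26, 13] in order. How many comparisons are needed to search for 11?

Search path for 11: 12 -> 7 -> 11
Found: True
Comparisons: 3


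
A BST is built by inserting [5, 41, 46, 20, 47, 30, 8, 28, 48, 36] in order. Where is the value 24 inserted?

Starting tree (level order): [5, None, 41, 20, 46, 8, 30, None, 47, None, None, 28, 36, None, 48]
Insertion path: 5 -> 41 -> 20 -> 30 -> 28
Result: insert 24 as left child of 28
Final tree (level order): [5, None, 41, 20, 46, 8, 30, None, 47, None, None, 28, 36, None, 48, 24]


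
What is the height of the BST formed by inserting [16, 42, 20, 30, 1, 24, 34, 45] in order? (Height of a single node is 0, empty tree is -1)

Insertion order: [16, 42, 20, 30, 1, 24, 34, 45]
Tree (level-order array): [16, 1, 42, None, None, 20, 45, None, 30, None, None, 24, 34]
Compute height bottom-up (empty subtree = -1):
  height(1) = 1 + max(-1, -1) = 0
  height(24) = 1 + max(-1, -1) = 0
  height(34) = 1 + max(-1, -1) = 0
  height(30) = 1 + max(0, 0) = 1
  height(20) = 1 + max(-1, 1) = 2
  height(45) = 1 + max(-1, -1) = 0
  height(42) = 1 + max(2, 0) = 3
  height(16) = 1 + max(0, 3) = 4
Height = 4


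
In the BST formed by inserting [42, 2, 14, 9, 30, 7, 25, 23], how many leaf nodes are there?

Tree built from: [42, 2, 14, 9, 30, 7, 25, 23]
Tree (level-order array): [42, 2, None, None, 14, 9, 30, 7, None, 25, None, None, None, 23]
Rule: A leaf has 0 children.
Per-node child counts:
  node 42: 1 child(ren)
  node 2: 1 child(ren)
  node 14: 2 child(ren)
  node 9: 1 child(ren)
  node 7: 0 child(ren)
  node 30: 1 child(ren)
  node 25: 1 child(ren)
  node 23: 0 child(ren)
Matching nodes: [7, 23]
Count of leaf nodes: 2


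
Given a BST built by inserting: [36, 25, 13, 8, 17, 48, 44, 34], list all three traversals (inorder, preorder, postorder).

Tree insertion order: [36, 25, 13, 8, 17, 48, 44, 34]
Tree (level-order array): [36, 25, 48, 13, 34, 44, None, 8, 17]
Inorder (L, root, R): [8, 13, 17, 25, 34, 36, 44, 48]
Preorder (root, L, R): [36, 25, 13, 8, 17, 34, 48, 44]
Postorder (L, R, root): [8, 17, 13, 34, 25, 44, 48, 36]


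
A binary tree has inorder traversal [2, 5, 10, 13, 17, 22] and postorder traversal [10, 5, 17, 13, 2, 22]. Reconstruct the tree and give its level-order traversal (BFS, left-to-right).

Inorder:   [2, 5, 10, 13, 17, 22]
Postorder: [10, 5, 17, 13, 2, 22]
Algorithm: postorder visits root last, so walk postorder right-to-left;
each value is the root of the current inorder slice — split it at that
value, recurse on the right subtree first, then the left.
Recursive splits:
  root=22; inorder splits into left=[2, 5, 10, 13, 17], right=[]
  root=2; inorder splits into left=[], right=[5, 10, 13, 17]
  root=13; inorder splits into left=[5, 10], right=[17]
  root=17; inorder splits into left=[], right=[]
  root=5; inorder splits into left=[], right=[10]
  root=10; inorder splits into left=[], right=[]
Reconstructed level-order: [22, 2, 13, 5, 17, 10]


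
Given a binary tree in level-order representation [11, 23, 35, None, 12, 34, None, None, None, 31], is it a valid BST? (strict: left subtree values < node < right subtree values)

Level-order array: [11, 23, 35, None, 12, 34, None, None, None, 31]
Validate using subtree bounds (lo, hi): at each node, require lo < value < hi,
then recurse left with hi=value and right with lo=value.
Preorder trace (stopping at first violation):
  at node 11 with bounds (-inf, +inf): OK
  at node 23 with bounds (-inf, 11): VIOLATION
Node 23 violates its bound: not (-inf < 23 < 11).
Result: Not a valid BST


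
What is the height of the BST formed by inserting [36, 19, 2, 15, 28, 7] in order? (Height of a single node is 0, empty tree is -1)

Insertion order: [36, 19, 2, 15, 28, 7]
Tree (level-order array): [36, 19, None, 2, 28, None, 15, None, None, 7]
Compute height bottom-up (empty subtree = -1):
  height(7) = 1 + max(-1, -1) = 0
  height(15) = 1 + max(0, -1) = 1
  height(2) = 1 + max(-1, 1) = 2
  height(28) = 1 + max(-1, -1) = 0
  height(19) = 1 + max(2, 0) = 3
  height(36) = 1 + max(3, -1) = 4
Height = 4


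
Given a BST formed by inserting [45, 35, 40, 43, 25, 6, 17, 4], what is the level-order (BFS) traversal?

Tree insertion order: [45, 35, 40, 43, 25, 6, 17, 4]
Tree (level-order array): [45, 35, None, 25, 40, 6, None, None, 43, 4, 17]
BFS from the root, enqueuing left then right child of each popped node:
  queue [45] -> pop 45, enqueue [35], visited so far: [45]
  queue [35] -> pop 35, enqueue [25, 40], visited so far: [45, 35]
  queue [25, 40] -> pop 25, enqueue [6], visited so far: [45, 35, 25]
  queue [40, 6] -> pop 40, enqueue [43], visited so far: [45, 35, 25, 40]
  queue [6, 43] -> pop 6, enqueue [4, 17], visited so far: [45, 35, 25, 40, 6]
  queue [43, 4, 17] -> pop 43, enqueue [none], visited so far: [45, 35, 25, 40, 6, 43]
  queue [4, 17] -> pop 4, enqueue [none], visited so far: [45, 35, 25, 40, 6, 43, 4]
  queue [17] -> pop 17, enqueue [none], visited so far: [45, 35, 25, 40, 6, 43, 4, 17]
Result: [45, 35, 25, 40, 6, 43, 4, 17]


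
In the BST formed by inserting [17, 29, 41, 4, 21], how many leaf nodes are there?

Tree built from: [17, 29, 41, 4, 21]
Tree (level-order array): [17, 4, 29, None, None, 21, 41]
Rule: A leaf has 0 children.
Per-node child counts:
  node 17: 2 child(ren)
  node 4: 0 child(ren)
  node 29: 2 child(ren)
  node 21: 0 child(ren)
  node 41: 0 child(ren)
Matching nodes: [4, 21, 41]
Count of leaf nodes: 3


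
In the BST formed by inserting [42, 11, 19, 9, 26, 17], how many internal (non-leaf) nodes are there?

Tree built from: [42, 11, 19, 9, 26, 17]
Tree (level-order array): [42, 11, None, 9, 19, None, None, 17, 26]
Rule: An internal node has at least one child.
Per-node child counts:
  node 42: 1 child(ren)
  node 11: 2 child(ren)
  node 9: 0 child(ren)
  node 19: 2 child(ren)
  node 17: 0 child(ren)
  node 26: 0 child(ren)
Matching nodes: [42, 11, 19]
Count of internal (non-leaf) nodes: 3


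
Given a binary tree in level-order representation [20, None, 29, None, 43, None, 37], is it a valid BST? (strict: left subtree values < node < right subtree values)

Level-order array: [20, None, 29, None, 43, None, 37]
Validate using subtree bounds (lo, hi): at each node, require lo < value < hi,
then recurse left with hi=value and right with lo=value.
Preorder trace (stopping at first violation):
  at node 20 with bounds (-inf, +inf): OK
  at node 29 with bounds (20, +inf): OK
  at node 43 with bounds (29, +inf): OK
  at node 37 with bounds (43, +inf): VIOLATION
Node 37 violates its bound: not (43 < 37 < +inf).
Result: Not a valid BST


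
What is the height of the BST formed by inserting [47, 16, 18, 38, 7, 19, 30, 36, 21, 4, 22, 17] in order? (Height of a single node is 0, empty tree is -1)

Insertion order: [47, 16, 18, 38, 7, 19, 30, 36, 21, 4, 22, 17]
Tree (level-order array): [47, 16, None, 7, 18, 4, None, 17, 38, None, None, None, None, 19, None, None, 30, 21, 36, None, 22]
Compute height bottom-up (empty subtree = -1):
  height(4) = 1 + max(-1, -1) = 0
  height(7) = 1 + max(0, -1) = 1
  height(17) = 1 + max(-1, -1) = 0
  height(22) = 1 + max(-1, -1) = 0
  height(21) = 1 + max(-1, 0) = 1
  height(36) = 1 + max(-1, -1) = 0
  height(30) = 1 + max(1, 0) = 2
  height(19) = 1 + max(-1, 2) = 3
  height(38) = 1 + max(3, -1) = 4
  height(18) = 1 + max(0, 4) = 5
  height(16) = 1 + max(1, 5) = 6
  height(47) = 1 + max(6, -1) = 7
Height = 7


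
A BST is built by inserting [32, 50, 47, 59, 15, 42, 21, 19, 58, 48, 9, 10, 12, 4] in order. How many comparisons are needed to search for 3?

Search path for 3: 32 -> 15 -> 9 -> 4
Found: False
Comparisons: 4


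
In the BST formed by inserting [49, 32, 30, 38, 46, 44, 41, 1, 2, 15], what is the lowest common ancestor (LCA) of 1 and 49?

Tree insertion order: [49, 32, 30, 38, 46, 44, 41, 1, 2, 15]
Tree (level-order array): [49, 32, None, 30, 38, 1, None, None, 46, None, 2, 44, None, None, 15, 41]
In a BST, the LCA of p=1, q=49 is the first node v on the
root-to-leaf path with p <= v <= q (go left if both < v, right if both > v).
Walk from root:
  at 49: 1 <= 49 <= 49, this is the LCA
LCA = 49


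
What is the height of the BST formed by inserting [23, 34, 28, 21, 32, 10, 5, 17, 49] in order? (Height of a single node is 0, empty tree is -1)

Insertion order: [23, 34, 28, 21, 32, 10, 5, 17, 49]
Tree (level-order array): [23, 21, 34, 10, None, 28, 49, 5, 17, None, 32]
Compute height bottom-up (empty subtree = -1):
  height(5) = 1 + max(-1, -1) = 0
  height(17) = 1 + max(-1, -1) = 0
  height(10) = 1 + max(0, 0) = 1
  height(21) = 1 + max(1, -1) = 2
  height(32) = 1 + max(-1, -1) = 0
  height(28) = 1 + max(-1, 0) = 1
  height(49) = 1 + max(-1, -1) = 0
  height(34) = 1 + max(1, 0) = 2
  height(23) = 1 + max(2, 2) = 3
Height = 3


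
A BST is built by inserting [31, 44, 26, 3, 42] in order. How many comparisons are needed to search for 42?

Search path for 42: 31 -> 44 -> 42
Found: True
Comparisons: 3


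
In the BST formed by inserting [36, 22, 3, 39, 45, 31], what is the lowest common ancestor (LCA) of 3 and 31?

Tree insertion order: [36, 22, 3, 39, 45, 31]
Tree (level-order array): [36, 22, 39, 3, 31, None, 45]
In a BST, the LCA of p=3, q=31 is the first node v on the
root-to-leaf path with p <= v <= q (go left if both < v, right if both > v).
Walk from root:
  at 36: both 3 and 31 < 36, go left
  at 22: 3 <= 22 <= 31, this is the LCA
LCA = 22


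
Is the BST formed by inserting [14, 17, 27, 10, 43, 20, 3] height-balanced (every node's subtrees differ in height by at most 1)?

Tree (level-order array): [14, 10, 17, 3, None, None, 27, None, None, 20, 43]
Definition: a tree is height-balanced if, at every node, |h(left) - h(right)| <= 1 (empty subtree has height -1).
Bottom-up per-node check:
  node 3: h_left=-1, h_right=-1, diff=0 [OK], height=0
  node 10: h_left=0, h_right=-1, diff=1 [OK], height=1
  node 20: h_left=-1, h_right=-1, diff=0 [OK], height=0
  node 43: h_left=-1, h_right=-1, diff=0 [OK], height=0
  node 27: h_left=0, h_right=0, diff=0 [OK], height=1
  node 17: h_left=-1, h_right=1, diff=2 [FAIL (|-1-1|=2 > 1)], height=2
  node 14: h_left=1, h_right=2, diff=1 [OK], height=3
Node 17 violates the condition: |-1 - 1| = 2 > 1.
Result: Not balanced


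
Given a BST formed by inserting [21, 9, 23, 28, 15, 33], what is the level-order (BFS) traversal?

Tree insertion order: [21, 9, 23, 28, 15, 33]
Tree (level-order array): [21, 9, 23, None, 15, None, 28, None, None, None, 33]
BFS from the root, enqueuing left then right child of each popped node:
  queue [21] -> pop 21, enqueue [9, 23], visited so far: [21]
  queue [9, 23] -> pop 9, enqueue [15], visited so far: [21, 9]
  queue [23, 15] -> pop 23, enqueue [28], visited so far: [21, 9, 23]
  queue [15, 28] -> pop 15, enqueue [none], visited so far: [21, 9, 23, 15]
  queue [28] -> pop 28, enqueue [33], visited so far: [21, 9, 23, 15, 28]
  queue [33] -> pop 33, enqueue [none], visited so far: [21, 9, 23, 15, 28, 33]
Result: [21, 9, 23, 15, 28, 33]


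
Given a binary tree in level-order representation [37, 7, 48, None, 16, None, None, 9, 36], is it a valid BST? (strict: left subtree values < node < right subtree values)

Level-order array: [37, 7, 48, None, 16, None, None, 9, 36]
Validate using subtree bounds (lo, hi): at each node, require lo < value < hi,
then recurse left with hi=value and right with lo=value.
Preorder trace (stopping at first violation):
  at node 37 with bounds (-inf, +inf): OK
  at node 7 with bounds (-inf, 37): OK
  at node 16 with bounds (7, 37): OK
  at node 9 with bounds (7, 16): OK
  at node 36 with bounds (16, 37): OK
  at node 48 with bounds (37, +inf): OK
No violation found at any node.
Result: Valid BST


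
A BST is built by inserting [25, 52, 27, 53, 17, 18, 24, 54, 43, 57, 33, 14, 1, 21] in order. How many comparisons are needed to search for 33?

Search path for 33: 25 -> 52 -> 27 -> 43 -> 33
Found: True
Comparisons: 5


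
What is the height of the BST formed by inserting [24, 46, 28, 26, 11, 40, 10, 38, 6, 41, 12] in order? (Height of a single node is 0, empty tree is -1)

Insertion order: [24, 46, 28, 26, 11, 40, 10, 38, 6, 41, 12]
Tree (level-order array): [24, 11, 46, 10, 12, 28, None, 6, None, None, None, 26, 40, None, None, None, None, 38, 41]
Compute height bottom-up (empty subtree = -1):
  height(6) = 1 + max(-1, -1) = 0
  height(10) = 1 + max(0, -1) = 1
  height(12) = 1 + max(-1, -1) = 0
  height(11) = 1 + max(1, 0) = 2
  height(26) = 1 + max(-1, -1) = 0
  height(38) = 1 + max(-1, -1) = 0
  height(41) = 1 + max(-1, -1) = 0
  height(40) = 1 + max(0, 0) = 1
  height(28) = 1 + max(0, 1) = 2
  height(46) = 1 + max(2, -1) = 3
  height(24) = 1 + max(2, 3) = 4
Height = 4


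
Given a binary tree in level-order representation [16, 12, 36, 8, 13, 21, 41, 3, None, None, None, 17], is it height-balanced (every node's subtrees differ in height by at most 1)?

Tree (level-order array): [16, 12, 36, 8, 13, 21, 41, 3, None, None, None, 17]
Definition: a tree is height-balanced if, at every node, |h(left) - h(right)| <= 1 (empty subtree has height -1).
Bottom-up per-node check:
  node 3: h_left=-1, h_right=-1, diff=0 [OK], height=0
  node 8: h_left=0, h_right=-1, diff=1 [OK], height=1
  node 13: h_left=-1, h_right=-1, diff=0 [OK], height=0
  node 12: h_left=1, h_right=0, diff=1 [OK], height=2
  node 17: h_left=-1, h_right=-1, diff=0 [OK], height=0
  node 21: h_left=0, h_right=-1, diff=1 [OK], height=1
  node 41: h_left=-1, h_right=-1, diff=0 [OK], height=0
  node 36: h_left=1, h_right=0, diff=1 [OK], height=2
  node 16: h_left=2, h_right=2, diff=0 [OK], height=3
All nodes satisfy the balance condition.
Result: Balanced


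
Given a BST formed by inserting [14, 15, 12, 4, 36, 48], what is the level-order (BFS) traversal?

Tree insertion order: [14, 15, 12, 4, 36, 48]
Tree (level-order array): [14, 12, 15, 4, None, None, 36, None, None, None, 48]
BFS from the root, enqueuing left then right child of each popped node:
  queue [14] -> pop 14, enqueue [12, 15], visited so far: [14]
  queue [12, 15] -> pop 12, enqueue [4], visited so far: [14, 12]
  queue [15, 4] -> pop 15, enqueue [36], visited so far: [14, 12, 15]
  queue [4, 36] -> pop 4, enqueue [none], visited so far: [14, 12, 15, 4]
  queue [36] -> pop 36, enqueue [48], visited so far: [14, 12, 15, 4, 36]
  queue [48] -> pop 48, enqueue [none], visited so far: [14, 12, 15, 4, 36, 48]
Result: [14, 12, 15, 4, 36, 48]


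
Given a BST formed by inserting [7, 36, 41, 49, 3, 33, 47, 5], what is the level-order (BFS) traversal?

Tree insertion order: [7, 36, 41, 49, 3, 33, 47, 5]
Tree (level-order array): [7, 3, 36, None, 5, 33, 41, None, None, None, None, None, 49, 47]
BFS from the root, enqueuing left then right child of each popped node:
  queue [7] -> pop 7, enqueue [3, 36], visited so far: [7]
  queue [3, 36] -> pop 3, enqueue [5], visited so far: [7, 3]
  queue [36, 5] -> pop 36, enqueue [33, 41], visited so far: [7, 3, 36]
  queue [5, 33, 41] -> pop 5, enqueue [none], visited so far: [7, 3, 36, 5]
  queue [33, 41] -> pop 33, enqueue [none], visited so far: [7, 3, 36, 5, 33]
  queue [41] -> pop 41, enqueue [49], visited so far: [7, 3, 36, 5, 33, 41]
  queue [49] -> pop 49, enqueue [47], visited so far: [7, 3, 36, 5, 33, 41, 49]
  queue [47] -> pop 47, enqueue [none], visited so far: [7, 3, 36, 5, 33, 41, 49, 47]
Result: [7, 3, 36, 5, 33, 41, 49, 47]


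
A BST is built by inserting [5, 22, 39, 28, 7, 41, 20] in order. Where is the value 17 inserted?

Starting tree (level order): [5, None, 22, 7, 39, None, 20, 28, 41]
Insertion path: 5 -> 22 -> 7 -> 20
Result: insert 17 as left child of 20
Final tree (level order): [5, None, 22, 7, 39, None, 20, 28, 41, 17]


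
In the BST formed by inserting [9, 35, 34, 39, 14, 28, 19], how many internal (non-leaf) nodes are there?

Tree built from: [9, 35, 34, 39, 14, 28, 19]
Tree (level-order array): [9, None, 35, 34, 39, 14, None, None, None, None, 28, 19]
Rule: An internal node has at least one child.
Per-node child counts:
  node 9: 1 child(ren)
  node 35: 2 child(ren)
  node 34: 1 child(ren)
  node 14: 1 child(ren)
  node 28: 1 child(ren)
  node 19: 0 child(ren)
  node 39: 0 child(ren)
Matching nodes: [9, 35, 34, 14, 28]
Count of internal (non-leaf) nodes: 5


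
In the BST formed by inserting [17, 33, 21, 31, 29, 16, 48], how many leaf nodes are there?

Tree built from: [17, 33, 21, 31, 29, 16, 48]
Tree (level-order array): [17, 16, 33, None, None, 21, 48, None, 31, None, None, 29]
Rule: A leaf has 0 children.
Per-node child counts:
  node 17: 2 child(ren)
  node 16: 0 child(ren)
  node 33: 2 child(ren)
  node 21: 1 child(ren)
  node 31: 1 child(ren)
  node 29: 0 child(ren)
  node 48: 0 child(ren)
Matching nodes: [16, 29, 48]
Count of leaf nodes: 3


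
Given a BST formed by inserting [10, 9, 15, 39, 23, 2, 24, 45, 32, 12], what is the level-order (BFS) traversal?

Tree insertion order: [10, 9, 15, 39, 23, 2, 24, 45, 32, 12]
Tree (level-order array): [10, 9, 15, 2, None, 12, 39, None, None, None, None, 23, 45, None, 24, None, None, None, 32]
BFS from the root, enqueuing left then right child of each popped node:
  queue [10] -> pop 10, enqueue [9, 15], visited so far: [10]
  queue [9, 15] -> pop 9, enqueue [2], visited so far: [10, 9]
  queue [15, 2] -> pop 15, enqueue [12, 39], visited so far: [10, 9, 15]
  queue [2, 12, 39] -> pop 2, enqueue [none], visited so far: [10, 9, 15, 2]
  queue [12, 39] -> pop 12, enqueue [none], visited so far: [10, 9, 15, 2, 12]
  queue [39] -> pop 39, enqueue [23, 45], visited so far: [10, 9, 15, 2, 12, 39]
  queue [23, 45] -> pop 23, enqueue [24], visited so far: [10, 9, 15, 2, 12, 39, 23]
  queue [45, 24] -> pop 45, enqueue [none], visited so far: [10, 9, 15, 2, 12, 39, 23, 45]
  queue [24] -> pop 24, enqueue [32], visited so far: [10, 9, 15, 2, 12, 39, 23, 45, 24]
  queue [32] -> pop 32, enqueue [none], visited so far: [10, 9, 15, 2, 12, 39, 23, 45, 24, 32]
Result: [10, 9, 15, 2, 12, 39, 23, 45, 24, 32]


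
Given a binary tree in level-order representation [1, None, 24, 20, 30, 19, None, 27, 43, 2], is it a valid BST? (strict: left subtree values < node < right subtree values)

Level-order array: [1, None, 24, 20, 30, 19, None, 27, 43, 2]
Validate using subtree bounds (lo, hi): at each node, require lo < value < hi,
then recurse left with hi=value and right with lo=value.
Preorder trace (stopping at first violation):
  at node 1 with bounds (-inf, +inf): OK
  at node 24 with bounds (1, +inf): OK
  at node 20 with bounds (1, 24): OK
  at node 19 with bounds (1, 20): OK
  at node 2 with bounds (1, 19): OK
  at node 30 with bounds (24, +inf): OK
  at node 27 with bounds (24, 30): OK
  at node 43 with bounds (30, +inf): OK
No violation found at any node.
Result: Valid BST


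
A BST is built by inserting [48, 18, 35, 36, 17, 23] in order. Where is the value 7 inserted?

Starting tree (level order): [48, 18, None, 17, 35, None, None, 23, 36]
Insertion path: 48 -> 18 -> 17
Result: insert 7 as left child of 17
Final tree (level order): [48, 18, None, 17, 35, 7, None, 23, 36]


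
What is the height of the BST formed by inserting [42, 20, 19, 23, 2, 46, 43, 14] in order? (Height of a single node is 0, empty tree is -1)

Insertion order: [42, 20, 19, 23, 2, 46, 43, 14]
Tree (level-order array): [42, 20, 46, 19, 23, 43, None, 2, None, None, None, None, None, None, 14]
Compute height bottom-up (empty subtree = -1):
  height(14) = 1 + max(-1, -1) = 0
  height(2) = 1 + max(-1, 0) = 1
  height(19) = 1 + max(1, -1) = 2
  height(23) = 1 + max(-1, -1) = 0
  height(20) = 1 + max(2, 0) = 3
  height(43) = 1 + max(-1, -1) = 0
  height(46) = 1 + max(0, -1) = 1
  height(42) = 1 + max(3, 1) = 4
Height = 4


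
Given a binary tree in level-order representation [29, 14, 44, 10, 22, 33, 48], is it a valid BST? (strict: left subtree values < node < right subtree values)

Level-order array: [29, 14, 44, 10, 22, 33, 48]
Validate using subtree bounds (lo, hi): at each node, require lo < value < hi,
then recurse left with hi=value and right with lo=value.
Preorder trace (stopping at first violation):
  at node 29 with bounds (-inf, +inf): OK
  at node 14 with bounds (-inf, 29): OK
  at node 10 with bounds (-inf, 14): OK
  at node 22 with bounds (14, 29): OK
  at node 44 with bounds (29, +inf): OK
  at node 33 with bounds (29, 44): OK
  at node 48 with bounds (44, +inf): OK
No violation found at any node.
Result: Valid BST


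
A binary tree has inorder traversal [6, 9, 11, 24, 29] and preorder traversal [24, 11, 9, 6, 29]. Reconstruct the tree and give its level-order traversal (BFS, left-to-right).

Inorder:  [6, 9, 11, 24, 29]
Preorder: [24, 11, 9, 6, 29]
Algorithm: preorder visits root first, so consume preorder in order;
for each root, split the current inorder slice at that value into
left-subtree inorder and right-subtree inorder, then recurse.
Recursive splits:
  root=24; inorder splits into left=[6, 9, 11], right=[29]
  root=11; inorder splits into left=[6, 9], right=[]
  root=9; inorder splits into left=[6], right=[]
  root=6; inorder splits into left=[], right=[]
  root=29; inorder splits into left=[], right=[]
Reconstructed level-order: [24, 11, 29, 9, 6]


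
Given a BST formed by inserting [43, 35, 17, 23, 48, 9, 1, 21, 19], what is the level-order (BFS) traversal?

Tree insertion order: [43, 35, 17, 23, 48, 9, 1, 21, 19]
Tree (level-order array): [43, 35, 48, 17, None, None, None, 9, 23, 1, None, 21, None, None, None, 19]
BFS from the root, enqueuing left then right child of each popped node:
  queue [43] -> pop 43, enqueue [35, 48], visited so far: [43]
  queue [35, 48] -> pop 35, enqueue [17], visited so far: [43, 35]
  queue [48, 17] -> pop 48, enqueue [none], visited so far: [43, 35, 48]
  queue [17] -> pop 17, enqueue [9, 23], visited so far: [43, 35, 48, 17]
  queue [9, 23] -> pop 9, enqueue [1], visited so far: [43, 35, 48, 17, 9]
  queue [23, 1] -> pop 23, enqueue [21], visited so far: [43, 35, 48, 17, 9, 23]
  queue [1, 21] -> pop 1, enqueue [none], visited so far: [43, 35, 48, 17, 9, 23, 1]
  queue [21] -> pop 21, enqueue [19], visited so far: [43, 35, 48, 17, 9, 23, 1, 21]
  queue [19] -> pop 19, enqueue [none], visited so far: [43, 35, 48, 17, 9, 23, 1, 21, 19]
Result: [43, 35, 48, 17, 9, 23, 1, 21, 19]
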